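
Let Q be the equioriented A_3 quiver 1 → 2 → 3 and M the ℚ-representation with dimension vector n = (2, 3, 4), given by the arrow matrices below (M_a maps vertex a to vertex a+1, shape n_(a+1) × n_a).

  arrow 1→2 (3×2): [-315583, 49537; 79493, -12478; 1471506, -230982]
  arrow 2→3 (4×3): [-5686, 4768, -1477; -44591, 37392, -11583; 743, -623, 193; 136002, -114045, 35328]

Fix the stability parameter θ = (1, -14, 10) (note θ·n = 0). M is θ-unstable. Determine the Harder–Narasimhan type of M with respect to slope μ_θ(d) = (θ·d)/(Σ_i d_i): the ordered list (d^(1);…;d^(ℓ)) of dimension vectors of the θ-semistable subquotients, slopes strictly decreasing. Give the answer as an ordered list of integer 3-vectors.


Interval decomposition of M: I[1,3]^2, I[2,3], I[3,3].
HN type (ℓ=3): μ^(1)=10; μ^(2)=-13/2; μ^(3)=-14

((0, 0, 4); (2, 2, 0); (0, 1, 0))


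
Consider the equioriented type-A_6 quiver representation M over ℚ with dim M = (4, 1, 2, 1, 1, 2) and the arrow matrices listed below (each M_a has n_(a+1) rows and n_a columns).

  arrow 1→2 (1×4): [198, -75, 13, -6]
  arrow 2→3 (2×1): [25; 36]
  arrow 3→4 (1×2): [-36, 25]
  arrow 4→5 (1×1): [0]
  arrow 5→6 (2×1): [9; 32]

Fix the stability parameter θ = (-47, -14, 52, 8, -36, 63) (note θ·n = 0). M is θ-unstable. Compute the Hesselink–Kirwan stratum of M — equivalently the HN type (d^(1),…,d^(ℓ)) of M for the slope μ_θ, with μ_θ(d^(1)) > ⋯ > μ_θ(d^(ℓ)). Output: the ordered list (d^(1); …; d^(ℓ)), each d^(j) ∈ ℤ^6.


Barcode: M ≅ I[1,1]^3, I[1,3], I[3,4], I[5,6], I[6,6]. HN layers by μ_θ (6 steps, strictly decreasing):
  μ^(1)=63; μ^(2)=52; μ^(3)=30; μ^(4)=-14; μ^(5)=-36; μ^(6)=-47

((0, 0, 0, 0, 0, 2); (0, 0, 1, 0, 0, 0); (0, 0, 1, 1, 0, 0); (0, 1, 0, 0, 0, 0); (0, 0, 0, 0, 1, 0); (4, 0, 0, 0, 0, 0))


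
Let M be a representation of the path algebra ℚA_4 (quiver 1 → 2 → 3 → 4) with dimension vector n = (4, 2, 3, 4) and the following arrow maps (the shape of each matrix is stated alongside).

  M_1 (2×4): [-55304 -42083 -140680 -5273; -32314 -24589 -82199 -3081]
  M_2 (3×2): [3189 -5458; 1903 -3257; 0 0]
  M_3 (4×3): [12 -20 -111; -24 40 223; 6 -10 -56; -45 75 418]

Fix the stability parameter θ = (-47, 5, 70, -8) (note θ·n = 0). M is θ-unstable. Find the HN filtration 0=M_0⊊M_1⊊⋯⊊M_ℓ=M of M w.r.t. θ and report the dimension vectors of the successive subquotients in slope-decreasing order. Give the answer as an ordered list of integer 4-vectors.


Barcode: M ≅ I[1,1]^2, I[1,3], I[1,4], I[3,4], I[4,4]^2. HN layers by μ_θ (5 steps, strictly decreasing):
  μ^(1)=70; μ^(2)=31; μ^(3)=5; μ^(4)=-8; μ^(5)=-47

((0, 0, 1, 0); (0, 0, 2, 2); (0, 2, 0, 0); (0, 0, 0, 2); (4, 0, 0, 0))


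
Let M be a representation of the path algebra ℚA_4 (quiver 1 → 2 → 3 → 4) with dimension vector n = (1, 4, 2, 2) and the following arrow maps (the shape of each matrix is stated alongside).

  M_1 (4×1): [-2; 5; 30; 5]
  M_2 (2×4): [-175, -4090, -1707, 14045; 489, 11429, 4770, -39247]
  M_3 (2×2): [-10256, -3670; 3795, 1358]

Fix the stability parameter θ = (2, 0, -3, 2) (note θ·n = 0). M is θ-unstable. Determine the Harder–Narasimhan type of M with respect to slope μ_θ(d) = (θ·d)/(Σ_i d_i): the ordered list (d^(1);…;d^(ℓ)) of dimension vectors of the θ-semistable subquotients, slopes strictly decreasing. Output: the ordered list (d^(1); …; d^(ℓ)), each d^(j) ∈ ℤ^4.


Interval decomposition of M: I[1,4], I[2,2]^2, I[2,4].
HN type (ℓ=4): μ^(1)=2; μ^(2)=0; μ^(3)=-1/3; μ^(4)=-3/2

((0, 0, 0, 2); (0, 2, 0, 0); (1, 1, 1, 0); (0, 1, 1, 0))


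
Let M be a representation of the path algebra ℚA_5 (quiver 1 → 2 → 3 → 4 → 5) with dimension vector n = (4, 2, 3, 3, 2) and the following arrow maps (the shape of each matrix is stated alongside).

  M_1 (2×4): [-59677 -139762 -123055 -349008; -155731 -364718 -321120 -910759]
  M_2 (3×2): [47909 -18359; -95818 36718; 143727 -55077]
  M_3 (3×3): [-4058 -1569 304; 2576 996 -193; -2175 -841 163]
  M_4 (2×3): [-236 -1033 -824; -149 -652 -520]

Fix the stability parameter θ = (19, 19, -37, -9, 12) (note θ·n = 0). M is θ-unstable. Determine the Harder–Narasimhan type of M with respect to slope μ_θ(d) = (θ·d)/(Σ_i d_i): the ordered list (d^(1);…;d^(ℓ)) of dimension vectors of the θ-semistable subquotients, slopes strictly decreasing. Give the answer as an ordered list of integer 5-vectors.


Barcode: M ≅ I[1,1]^2, I[1,2], I[1,5], I[3,4], I[3,5]. HN layers by μ_θ (5 steps, strictly decreasing):
  μ^(1)=19; μ^(2)=12; μ^(3)=-2; μ^(4)=-9; μ^(5)=-37

((3, 1, 0, 0, 0); (0, 0, 0, 0, 2); (1, 1, 1, 1, 0); (0, 0, 0, 2, 0); (0, 0, 2, 0, 0))


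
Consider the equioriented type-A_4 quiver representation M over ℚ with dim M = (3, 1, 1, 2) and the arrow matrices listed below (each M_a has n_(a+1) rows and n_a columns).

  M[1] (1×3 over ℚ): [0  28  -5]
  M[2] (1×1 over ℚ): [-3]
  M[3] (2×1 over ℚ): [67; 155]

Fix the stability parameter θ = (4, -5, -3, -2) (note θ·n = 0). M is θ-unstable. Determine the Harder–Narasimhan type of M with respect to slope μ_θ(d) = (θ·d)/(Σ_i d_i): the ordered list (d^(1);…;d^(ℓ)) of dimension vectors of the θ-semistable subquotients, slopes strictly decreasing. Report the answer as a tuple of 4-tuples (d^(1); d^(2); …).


Barcode: M ≅ I[1,1]^2, I[1,4], I[4,4]. HN layers by μ_θ (3 steps, strictly decreasing):
  μ^(1)=4; μ^(2)=-3/2; μ^(3)=-2

((2, 0, 0, 0); (1, 1, 1, 1); (0, 0, 0, 1))


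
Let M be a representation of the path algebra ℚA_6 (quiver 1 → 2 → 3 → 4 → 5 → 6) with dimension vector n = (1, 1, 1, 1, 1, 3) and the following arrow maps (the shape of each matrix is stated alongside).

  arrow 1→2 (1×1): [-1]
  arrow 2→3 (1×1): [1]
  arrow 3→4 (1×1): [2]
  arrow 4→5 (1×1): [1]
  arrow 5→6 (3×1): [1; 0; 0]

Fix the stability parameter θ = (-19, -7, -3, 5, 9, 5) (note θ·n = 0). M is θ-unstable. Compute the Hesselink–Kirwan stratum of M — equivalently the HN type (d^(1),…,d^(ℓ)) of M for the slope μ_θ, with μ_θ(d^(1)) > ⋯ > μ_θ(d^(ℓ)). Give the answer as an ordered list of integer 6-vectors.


Via rank(M_{q-1}∘⋯∘M_p): M ≅ I[1,6], I[6,6]^2.
μ_θ-semistable layers: μ^(1)=7; μ^(2)=5; μ^(3)=-3; μ^(4)=-7; μ^(5)=-19

((0, 0, 0, 0, 1, 1); (0, 0, 0, 1, 0, 2); (0, 0, 1, 0, 0, 0); (0, 1, 0, 0, 0, 0); (1, 0, 0, 0, 0, 0))


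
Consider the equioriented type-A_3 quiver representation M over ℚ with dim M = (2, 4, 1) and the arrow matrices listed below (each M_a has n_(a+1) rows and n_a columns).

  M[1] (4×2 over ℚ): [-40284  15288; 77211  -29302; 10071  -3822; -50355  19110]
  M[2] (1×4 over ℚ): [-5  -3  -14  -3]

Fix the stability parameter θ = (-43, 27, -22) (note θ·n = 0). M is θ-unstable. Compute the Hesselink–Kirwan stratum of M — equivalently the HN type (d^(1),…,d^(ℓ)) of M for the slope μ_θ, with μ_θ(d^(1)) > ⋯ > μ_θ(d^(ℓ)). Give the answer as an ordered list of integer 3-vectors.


Interval decomposition of M: I[1,1], I[1,3], I[2,2]^3.
HN type (ℓ=3): μ^(1)=27; μ^(2)=5/2; μ^(3)=-43

((0, 3, 0); (0, 1, 1); (2, 0, 0))


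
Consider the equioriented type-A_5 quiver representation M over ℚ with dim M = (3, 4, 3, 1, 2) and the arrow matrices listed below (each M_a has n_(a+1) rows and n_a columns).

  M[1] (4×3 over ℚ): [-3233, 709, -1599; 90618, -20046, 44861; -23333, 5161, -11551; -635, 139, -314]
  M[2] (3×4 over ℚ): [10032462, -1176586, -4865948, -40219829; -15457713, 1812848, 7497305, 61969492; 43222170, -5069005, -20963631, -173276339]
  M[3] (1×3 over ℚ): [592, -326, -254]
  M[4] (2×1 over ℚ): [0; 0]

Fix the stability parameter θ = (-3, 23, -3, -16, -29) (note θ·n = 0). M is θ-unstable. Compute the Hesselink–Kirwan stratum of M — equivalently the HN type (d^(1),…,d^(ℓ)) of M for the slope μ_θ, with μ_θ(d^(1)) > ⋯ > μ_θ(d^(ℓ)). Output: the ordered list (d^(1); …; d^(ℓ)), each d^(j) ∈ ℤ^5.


Via rank(M_{q-1}∘⋯∘M_p): M ≅ I[1,1], I[1,2], I[1,3], I[2,3], I[2,4], I[5,5]^2.
μ_θ-semistable layers: μ^(1)=23; μ^(2)=10; μ^(3)=4/3; μ^(4)=-3; μ^(5)=-29

((0, 1, 0, 0, 0); (0, 2, 2, 0, 0); (0, 1, 1, 1, 0); (3, 0, 0, 0, 0); (0, 0, 0, 0, 2))


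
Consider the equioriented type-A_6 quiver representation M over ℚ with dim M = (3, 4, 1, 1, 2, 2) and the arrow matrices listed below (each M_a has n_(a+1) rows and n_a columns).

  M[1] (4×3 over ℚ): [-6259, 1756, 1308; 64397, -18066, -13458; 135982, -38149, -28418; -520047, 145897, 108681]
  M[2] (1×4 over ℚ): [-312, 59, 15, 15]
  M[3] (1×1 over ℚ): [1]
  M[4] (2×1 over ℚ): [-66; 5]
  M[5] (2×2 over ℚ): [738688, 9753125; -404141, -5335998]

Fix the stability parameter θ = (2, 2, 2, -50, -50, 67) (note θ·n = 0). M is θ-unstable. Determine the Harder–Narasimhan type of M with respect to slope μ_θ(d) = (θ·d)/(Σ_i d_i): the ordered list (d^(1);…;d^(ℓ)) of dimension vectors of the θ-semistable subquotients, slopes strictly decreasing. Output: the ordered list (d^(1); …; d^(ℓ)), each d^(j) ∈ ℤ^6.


Via rank(M_{q-1}∘⋯∘M_p): M ≅ I[1,2]^2, I[1,6], I[2,2], I[5,6].
μ_θ-semistable layers: μ^(1)=67; μ^(2)=2; μ^(3)=-94/5; μ^(4)=-50

((0, 0, 0, 0, 0, 2); (2, 3, 0, 0, 0, 0); (1, 1, 1, 1, 1, 0); (0, 0, 0, 0, 1, 0))


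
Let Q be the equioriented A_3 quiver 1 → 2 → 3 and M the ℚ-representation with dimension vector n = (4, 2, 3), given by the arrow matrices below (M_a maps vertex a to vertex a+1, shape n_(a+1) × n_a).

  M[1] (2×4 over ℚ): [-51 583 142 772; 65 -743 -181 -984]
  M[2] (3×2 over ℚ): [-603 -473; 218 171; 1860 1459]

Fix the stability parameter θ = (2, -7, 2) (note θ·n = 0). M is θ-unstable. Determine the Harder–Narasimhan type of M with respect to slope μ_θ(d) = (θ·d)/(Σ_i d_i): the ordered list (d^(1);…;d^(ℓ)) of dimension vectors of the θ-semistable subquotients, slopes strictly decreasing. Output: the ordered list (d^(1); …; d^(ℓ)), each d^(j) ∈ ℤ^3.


Via rank(M_{q-1}∘⋯∘M_p): M ≅ I[1,1]^2, I[1,3]^2, I[3,3].
μ_θ-semistable layers: μ^(1)=2; μ^(2)=-5/2

((2, 0, 3); (2, 2, 0))


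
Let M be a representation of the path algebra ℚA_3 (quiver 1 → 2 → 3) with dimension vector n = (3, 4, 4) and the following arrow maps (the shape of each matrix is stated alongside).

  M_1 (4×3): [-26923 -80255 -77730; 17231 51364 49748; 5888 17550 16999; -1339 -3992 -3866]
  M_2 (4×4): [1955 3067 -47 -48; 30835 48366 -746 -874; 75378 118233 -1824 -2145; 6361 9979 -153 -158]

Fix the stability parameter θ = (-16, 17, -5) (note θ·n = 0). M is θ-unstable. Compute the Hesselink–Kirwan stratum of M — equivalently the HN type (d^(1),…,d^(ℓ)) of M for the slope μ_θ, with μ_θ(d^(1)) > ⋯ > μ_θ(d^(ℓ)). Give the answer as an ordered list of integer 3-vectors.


Interval decomposition of M: I[1,2], I[1,3]^2, I[2,3], I[3,3].
HN type (ℓ=4): μ^(1)=17; μ^(2)=6; μ^(3)=-5; μ^(4)=-16

((0, 1, 0); (0, 3, 3); (0, 0, 1); (3, 0, 0))


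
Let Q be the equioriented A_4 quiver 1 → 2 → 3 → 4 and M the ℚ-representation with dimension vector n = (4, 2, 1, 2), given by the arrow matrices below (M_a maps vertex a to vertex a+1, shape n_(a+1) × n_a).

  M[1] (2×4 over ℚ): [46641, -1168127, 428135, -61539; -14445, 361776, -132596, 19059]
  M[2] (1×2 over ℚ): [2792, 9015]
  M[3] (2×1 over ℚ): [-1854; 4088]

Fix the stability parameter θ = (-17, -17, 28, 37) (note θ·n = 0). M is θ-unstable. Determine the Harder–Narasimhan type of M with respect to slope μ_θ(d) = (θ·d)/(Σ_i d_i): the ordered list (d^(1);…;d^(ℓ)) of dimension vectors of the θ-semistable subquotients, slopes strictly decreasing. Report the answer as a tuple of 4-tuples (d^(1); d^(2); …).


Via rank(M_{q-1}∘⋯∘M_p): M ≅ I[1,1]^2, I[1,2], I[1,4], I[4,4].
μ_θ-semistable layers: μ^(1)=37; μ^(2)=28; μ^(3)=-17

((0, 0, 0, 2); (0, 0, 1, 0); (4, 2, 0, 0))


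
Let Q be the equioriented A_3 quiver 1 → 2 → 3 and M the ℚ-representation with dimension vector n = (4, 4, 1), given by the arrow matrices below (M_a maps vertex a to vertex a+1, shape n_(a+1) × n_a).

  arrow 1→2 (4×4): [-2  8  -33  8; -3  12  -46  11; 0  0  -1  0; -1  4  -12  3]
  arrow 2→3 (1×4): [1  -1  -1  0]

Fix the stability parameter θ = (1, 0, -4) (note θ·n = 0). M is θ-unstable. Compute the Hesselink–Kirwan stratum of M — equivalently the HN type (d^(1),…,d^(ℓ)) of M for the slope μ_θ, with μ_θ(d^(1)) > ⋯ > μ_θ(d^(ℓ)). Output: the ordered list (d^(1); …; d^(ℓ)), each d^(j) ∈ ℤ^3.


Interval decomposition of M: I[1,1], I[1,2]^2, I[1,3], I[2,2].
HN type (ℓ=4): μ^(1)=1; μ^(2)=1/2; μ^(3)=0; μ^(4)=-1

((1, 0, 0); (2, 2, 0); (0, 1, 0); (1, 1, 1))


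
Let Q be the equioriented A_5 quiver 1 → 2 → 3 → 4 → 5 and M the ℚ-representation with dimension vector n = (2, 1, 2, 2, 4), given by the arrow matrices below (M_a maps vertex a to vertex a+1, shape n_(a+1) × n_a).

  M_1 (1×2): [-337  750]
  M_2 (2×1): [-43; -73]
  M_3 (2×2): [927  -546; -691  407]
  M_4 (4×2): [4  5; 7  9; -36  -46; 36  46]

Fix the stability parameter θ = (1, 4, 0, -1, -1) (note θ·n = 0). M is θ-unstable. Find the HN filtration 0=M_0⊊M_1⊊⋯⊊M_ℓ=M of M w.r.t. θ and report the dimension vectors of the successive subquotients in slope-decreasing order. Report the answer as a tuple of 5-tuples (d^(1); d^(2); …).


Barcode: M ≅ I[1,1], I[1,5], I[3,5], I[5,5]^2. HN layers by μ_θ (4 steps, strictly decreasing):
  μ^(1)=1; μ^(2)=3/5; μ^(3)=-2/3; μ^(4)=-1

((1, 0, 0, 0, 0); (1, 1, 1, 1, 1); (0, 0, 1, 1, 1); (0, 0, 0, 0, 2))


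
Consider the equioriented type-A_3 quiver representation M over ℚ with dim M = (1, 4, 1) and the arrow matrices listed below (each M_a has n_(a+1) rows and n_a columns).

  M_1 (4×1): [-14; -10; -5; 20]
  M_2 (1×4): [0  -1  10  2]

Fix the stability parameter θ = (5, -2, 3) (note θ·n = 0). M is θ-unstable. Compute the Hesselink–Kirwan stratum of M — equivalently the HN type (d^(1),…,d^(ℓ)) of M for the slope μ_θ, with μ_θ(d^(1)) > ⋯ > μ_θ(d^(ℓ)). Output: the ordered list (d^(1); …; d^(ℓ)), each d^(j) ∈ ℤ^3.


Barcode: M ≅ I[1,2], I[2,2]^2, I[2,3]. HN layers by μ_θ (3 steps, strictly decreasing):
  μ^(1)=3; μ^(2)=3/2; μ^(3)=-2

((0, 0, 1); (1, 1, 0); (0, 3, 0))


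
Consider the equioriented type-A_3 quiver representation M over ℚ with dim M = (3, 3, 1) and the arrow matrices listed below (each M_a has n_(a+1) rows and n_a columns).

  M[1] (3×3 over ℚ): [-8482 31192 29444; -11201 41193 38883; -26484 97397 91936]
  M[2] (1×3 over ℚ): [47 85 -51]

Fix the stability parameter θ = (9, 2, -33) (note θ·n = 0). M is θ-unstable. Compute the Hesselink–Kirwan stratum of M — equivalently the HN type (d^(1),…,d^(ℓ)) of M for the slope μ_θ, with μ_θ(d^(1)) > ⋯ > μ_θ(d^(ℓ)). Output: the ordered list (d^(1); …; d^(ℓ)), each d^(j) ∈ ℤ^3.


Interval decomposition of M: I[1,2]^2, I[1,3].
HN type (ℓ=2): μ^(1)=11/2; μ^(2)=-22/3

((2, 2, 0); (1, 1, 1))


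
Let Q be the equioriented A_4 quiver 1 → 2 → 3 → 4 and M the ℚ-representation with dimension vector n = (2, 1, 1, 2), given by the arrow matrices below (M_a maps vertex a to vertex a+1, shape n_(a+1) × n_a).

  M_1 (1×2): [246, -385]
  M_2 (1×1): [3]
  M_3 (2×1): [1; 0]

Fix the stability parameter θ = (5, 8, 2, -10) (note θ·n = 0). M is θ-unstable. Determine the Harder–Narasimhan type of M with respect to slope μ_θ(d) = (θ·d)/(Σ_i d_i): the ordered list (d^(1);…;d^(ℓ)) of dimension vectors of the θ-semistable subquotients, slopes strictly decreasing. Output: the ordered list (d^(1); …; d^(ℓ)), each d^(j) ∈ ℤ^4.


Barcode: M ≅ I[1,1], I[1,4], I[4,4]. HN layers by μ_θ (3 steps, strictly decreasing):
  μ^(1)=5; μ^(2)=5/4; μ^(3)=-10

((1, 0, 0, 0); (1, 1, 1, 1); (0, 0, 0, 1))


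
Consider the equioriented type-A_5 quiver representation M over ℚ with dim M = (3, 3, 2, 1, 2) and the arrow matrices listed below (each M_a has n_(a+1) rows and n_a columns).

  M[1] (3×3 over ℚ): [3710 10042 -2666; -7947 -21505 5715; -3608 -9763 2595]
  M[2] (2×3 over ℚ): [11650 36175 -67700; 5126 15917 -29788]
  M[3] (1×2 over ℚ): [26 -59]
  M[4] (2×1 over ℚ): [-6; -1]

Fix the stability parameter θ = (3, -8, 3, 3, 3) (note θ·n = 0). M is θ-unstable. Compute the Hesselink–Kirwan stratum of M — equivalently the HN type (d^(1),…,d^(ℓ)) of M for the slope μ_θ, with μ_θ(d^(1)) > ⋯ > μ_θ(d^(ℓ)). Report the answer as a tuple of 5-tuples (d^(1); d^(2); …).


Barcode: M ≅ I[1,2]^2, I[1,5], I[3,3], I[5,5]. HN layers by μ_θ (2 steps, strictly decreasing):
  μ^(1)=3; μ^(2)=-5/2

((0, 0, 2, 1, 2); (3, 3, 0, 0, 0))


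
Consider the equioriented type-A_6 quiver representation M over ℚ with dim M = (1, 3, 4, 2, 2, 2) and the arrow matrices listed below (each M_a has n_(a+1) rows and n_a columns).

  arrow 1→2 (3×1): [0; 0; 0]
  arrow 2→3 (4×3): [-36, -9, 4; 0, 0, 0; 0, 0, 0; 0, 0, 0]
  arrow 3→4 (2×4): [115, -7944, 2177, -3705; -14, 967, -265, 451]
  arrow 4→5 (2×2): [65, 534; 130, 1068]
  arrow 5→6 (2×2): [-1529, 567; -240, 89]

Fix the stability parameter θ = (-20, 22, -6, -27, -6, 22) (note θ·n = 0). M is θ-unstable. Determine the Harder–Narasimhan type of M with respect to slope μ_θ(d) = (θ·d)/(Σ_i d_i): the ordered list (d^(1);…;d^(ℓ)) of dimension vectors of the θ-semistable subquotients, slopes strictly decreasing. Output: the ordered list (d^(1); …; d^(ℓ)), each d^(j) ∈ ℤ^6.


Interval decomposition of M: I[1,1], I[2,2]^2, I[2,6], I[3,3]^2, I[3,4], I[5,6].
HN type (ℓ=5): μ^(1)=22; μ^(2)=-17/4; μ^(3)=-6; μ^(4)=-33/2; μ^(5)=-20

((0, 2, 0, 0, 0, 2); (0, 1, 1, 1, 1, 0); (0, 0, 2, 0, 1, 0); (0, 0, 1, 1, 0, 0); (1, 0, 0, 0, 0, 0))


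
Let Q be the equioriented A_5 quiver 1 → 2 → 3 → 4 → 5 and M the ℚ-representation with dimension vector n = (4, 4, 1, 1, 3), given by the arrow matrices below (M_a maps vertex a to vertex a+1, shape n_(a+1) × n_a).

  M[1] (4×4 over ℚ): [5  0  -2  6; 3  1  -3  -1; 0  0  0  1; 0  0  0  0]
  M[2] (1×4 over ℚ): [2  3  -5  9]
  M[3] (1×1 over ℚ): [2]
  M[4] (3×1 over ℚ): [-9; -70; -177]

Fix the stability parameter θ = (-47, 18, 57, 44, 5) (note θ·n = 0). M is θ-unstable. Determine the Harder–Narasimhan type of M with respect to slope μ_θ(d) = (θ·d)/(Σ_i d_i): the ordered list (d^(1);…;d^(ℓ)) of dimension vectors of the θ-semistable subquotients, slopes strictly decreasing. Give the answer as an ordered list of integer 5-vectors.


Barcode: M ≅ I[1,1], I[1,2]^2, I[1,5], I[2,2], I[5,5]^2. HN layers by μ_θ (4 steps, strictly decreasing):
  μ^(1)=106/3; μ^(2)=18; μ^(3)=5; μ^(4)=-47

((0, 0, 1, 1, 1); (0, 4, 0, 0, 0); (0, 0, 0, 0, 2); (4, 0, 0, 0, 0))


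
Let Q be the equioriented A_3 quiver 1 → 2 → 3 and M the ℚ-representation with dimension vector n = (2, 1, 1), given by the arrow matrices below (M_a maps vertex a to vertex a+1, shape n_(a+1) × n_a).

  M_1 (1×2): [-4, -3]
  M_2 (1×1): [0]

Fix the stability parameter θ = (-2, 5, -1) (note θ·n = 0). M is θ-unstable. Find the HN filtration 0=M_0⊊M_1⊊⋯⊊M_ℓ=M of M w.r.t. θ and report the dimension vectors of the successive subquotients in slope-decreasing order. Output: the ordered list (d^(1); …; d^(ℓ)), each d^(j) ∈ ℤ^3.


Barcode: M ≅ I[1,1], I[1,2], I[3,3]. HN layers by μ_θ (3 steps, strictly decreasing):
  μ^(1)=5; μ^(2)=-1; μ^(3)=-2

((0, 1, 0); (0, 0, 1); (2, 0, 0))


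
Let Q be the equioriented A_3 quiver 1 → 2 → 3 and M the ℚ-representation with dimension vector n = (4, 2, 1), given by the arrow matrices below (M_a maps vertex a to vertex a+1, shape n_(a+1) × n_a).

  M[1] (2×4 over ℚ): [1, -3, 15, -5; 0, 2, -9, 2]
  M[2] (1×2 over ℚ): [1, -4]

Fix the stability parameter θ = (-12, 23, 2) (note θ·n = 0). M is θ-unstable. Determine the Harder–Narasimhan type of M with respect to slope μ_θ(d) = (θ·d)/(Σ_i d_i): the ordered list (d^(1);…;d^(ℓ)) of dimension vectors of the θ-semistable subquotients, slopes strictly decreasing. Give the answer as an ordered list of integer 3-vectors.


Via rank(M_{q-1}∘⋯∘M_p): M ≅ I[1,1]^2, I[1,2], I[1,3].
μ_θ-semistable layers: μ^(1)=23; μ^(2)=25/2; μ^(3)=-12

((0, 1, 0); (0, 1, 1); (4, 0, 0))


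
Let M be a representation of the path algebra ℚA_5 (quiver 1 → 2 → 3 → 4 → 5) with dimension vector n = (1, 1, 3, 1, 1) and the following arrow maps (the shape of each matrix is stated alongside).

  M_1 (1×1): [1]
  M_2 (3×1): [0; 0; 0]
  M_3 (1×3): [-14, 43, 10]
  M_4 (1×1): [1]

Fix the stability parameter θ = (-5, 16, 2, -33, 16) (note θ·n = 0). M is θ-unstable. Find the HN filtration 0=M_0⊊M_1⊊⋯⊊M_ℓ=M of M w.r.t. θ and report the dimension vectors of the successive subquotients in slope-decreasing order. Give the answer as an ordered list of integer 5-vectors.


Interval decomposition of M: I[1,2], I[3,3]^2, I[3,5].
HN type (ℓ=4): μ^(1)=16; μ^(2)=2; μ^(3)=-5; μ^(4)=-31/2

((0, 1, 0, 0, 1); (0, 0, 2, 0, 0); (1, 0, 0, 0, 0); (0, 0, 1, 1, 0))


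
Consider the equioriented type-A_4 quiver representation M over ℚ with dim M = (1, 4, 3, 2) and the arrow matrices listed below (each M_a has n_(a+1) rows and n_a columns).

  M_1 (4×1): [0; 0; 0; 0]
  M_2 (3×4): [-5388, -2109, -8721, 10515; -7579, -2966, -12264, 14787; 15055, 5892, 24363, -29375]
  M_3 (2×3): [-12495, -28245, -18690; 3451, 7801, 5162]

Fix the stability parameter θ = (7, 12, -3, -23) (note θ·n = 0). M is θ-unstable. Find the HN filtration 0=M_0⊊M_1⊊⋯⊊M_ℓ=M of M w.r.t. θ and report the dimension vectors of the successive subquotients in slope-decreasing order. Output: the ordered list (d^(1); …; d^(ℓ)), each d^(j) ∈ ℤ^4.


Interval decomposition of M: I[1,1], I[2,2], I[2,3]^2, I[2,4], I[4,4].
HN type (ℓ=5): μ^(1)=12; μ^(2)=7; μ^(3)=9/2; μ^(4)=-14/3; μ^(5)=-23

((0, 1, 0, 0); (1, 0, 0, 0); (0, 2, 2, 0); (0, 1, 1, 1); (0, 0, 0, 1))


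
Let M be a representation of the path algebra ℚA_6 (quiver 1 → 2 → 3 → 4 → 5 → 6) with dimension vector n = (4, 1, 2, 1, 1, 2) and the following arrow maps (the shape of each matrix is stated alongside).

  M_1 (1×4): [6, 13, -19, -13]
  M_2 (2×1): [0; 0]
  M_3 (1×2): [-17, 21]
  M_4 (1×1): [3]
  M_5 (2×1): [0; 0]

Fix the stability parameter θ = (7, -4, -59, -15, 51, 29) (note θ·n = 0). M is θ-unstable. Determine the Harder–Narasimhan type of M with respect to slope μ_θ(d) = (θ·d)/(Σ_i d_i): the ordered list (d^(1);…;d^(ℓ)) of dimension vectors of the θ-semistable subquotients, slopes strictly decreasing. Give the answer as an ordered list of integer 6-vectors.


Barcode: M ≅ I[1,1]^3, I[1,2], I[3,3], I[3,5], I[6,6]^2. HN layers by μ_θ (6 steps, strictly decreasing):
  μ^(1)=51; μ^(2)=29; μ^(3)=7; μ^(4)=3/2; μ^(5)=-15; μ^(6)=-59

((0, 0, 0, 0, 1, 0); (0, 0, 0, 0, 0, 2); (3, 0, 0, 0, 0, 0); (1, 1, 0, 0, 0, 0); (0, 0, 0, 1, 0, 0); (0, 0, 2, 0, 0, 0))


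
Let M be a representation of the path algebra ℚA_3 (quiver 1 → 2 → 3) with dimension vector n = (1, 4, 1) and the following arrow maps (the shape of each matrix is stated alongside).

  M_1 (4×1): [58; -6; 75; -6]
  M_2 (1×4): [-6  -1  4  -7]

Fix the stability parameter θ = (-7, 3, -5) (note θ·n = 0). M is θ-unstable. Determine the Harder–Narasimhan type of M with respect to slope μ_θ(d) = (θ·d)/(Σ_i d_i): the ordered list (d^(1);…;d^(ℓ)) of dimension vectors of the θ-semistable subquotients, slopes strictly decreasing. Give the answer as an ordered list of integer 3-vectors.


Via rank(M_{q-1}∘⋯∘M_p): M ≅ I[1,2], I[2,2]^2, I[2,3].
μ_θ-semistable layers: μ^(1)=3; μ^(2)=-1; μ^(3)=-7

((0, 3, 0); (0, 1, 1); (1, 0, 0))


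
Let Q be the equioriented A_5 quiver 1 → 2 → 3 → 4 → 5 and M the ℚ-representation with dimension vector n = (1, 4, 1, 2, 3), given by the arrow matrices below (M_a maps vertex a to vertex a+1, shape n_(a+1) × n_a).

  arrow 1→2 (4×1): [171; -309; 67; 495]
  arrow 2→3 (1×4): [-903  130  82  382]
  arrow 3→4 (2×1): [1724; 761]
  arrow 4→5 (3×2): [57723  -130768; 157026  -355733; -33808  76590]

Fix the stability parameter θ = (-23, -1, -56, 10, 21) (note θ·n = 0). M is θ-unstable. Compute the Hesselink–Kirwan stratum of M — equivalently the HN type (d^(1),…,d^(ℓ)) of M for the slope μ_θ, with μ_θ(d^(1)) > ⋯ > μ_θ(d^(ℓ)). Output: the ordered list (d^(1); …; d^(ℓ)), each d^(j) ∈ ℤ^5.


Via rank(M_{q-1}∘⋯∘M_p): M ≅ I[1,5], I[2,2]^3, I[4,5], I[5,5].
μ_θ-semistable layers: μ^(1)=21; μ^(2)=10; μ^(3)=-1; μ^(4)=-80/3

((0, 0, 0, 0, 3); (0, 0, 0, 2, 0); (0, 3, 0, 0, 0); (1, 1, 1, 0, 0))


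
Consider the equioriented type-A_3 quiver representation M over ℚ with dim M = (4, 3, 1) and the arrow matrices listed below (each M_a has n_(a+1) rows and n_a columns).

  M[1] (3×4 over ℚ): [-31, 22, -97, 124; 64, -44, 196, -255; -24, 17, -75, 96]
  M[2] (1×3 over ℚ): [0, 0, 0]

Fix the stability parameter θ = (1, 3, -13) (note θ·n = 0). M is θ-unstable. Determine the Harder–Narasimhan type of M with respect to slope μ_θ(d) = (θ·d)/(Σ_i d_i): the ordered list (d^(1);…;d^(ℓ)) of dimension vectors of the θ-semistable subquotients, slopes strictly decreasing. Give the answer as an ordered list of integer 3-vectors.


Via rank(M_{q-1}∘⋯∘M_p): M ≅ I[1,1], I[1,2]^3, I[3,3].
μ_θ-semistable layers: μ^(1)=3; μ^(2)=1; μ^(3)=-13

((0, 3, 0); (4, 0, 0); (0, 0, 1))


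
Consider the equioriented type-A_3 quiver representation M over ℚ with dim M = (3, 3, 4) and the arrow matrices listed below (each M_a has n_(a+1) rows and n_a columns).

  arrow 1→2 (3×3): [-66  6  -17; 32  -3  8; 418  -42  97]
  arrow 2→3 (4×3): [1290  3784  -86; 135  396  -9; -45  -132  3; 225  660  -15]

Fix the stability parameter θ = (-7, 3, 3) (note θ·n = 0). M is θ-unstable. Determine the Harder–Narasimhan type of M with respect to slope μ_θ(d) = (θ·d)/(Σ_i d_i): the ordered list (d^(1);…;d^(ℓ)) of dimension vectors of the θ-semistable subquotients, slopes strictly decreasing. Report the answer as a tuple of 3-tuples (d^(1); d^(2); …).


Interval decomposition of M: I[1,1], I[1,2]^2, I[2,3], I[3,3]^3.
HN type (ℓ=2): μ^(1)=3; μ^(2)=-7

((0, 3, 4); (3, 0, 0))


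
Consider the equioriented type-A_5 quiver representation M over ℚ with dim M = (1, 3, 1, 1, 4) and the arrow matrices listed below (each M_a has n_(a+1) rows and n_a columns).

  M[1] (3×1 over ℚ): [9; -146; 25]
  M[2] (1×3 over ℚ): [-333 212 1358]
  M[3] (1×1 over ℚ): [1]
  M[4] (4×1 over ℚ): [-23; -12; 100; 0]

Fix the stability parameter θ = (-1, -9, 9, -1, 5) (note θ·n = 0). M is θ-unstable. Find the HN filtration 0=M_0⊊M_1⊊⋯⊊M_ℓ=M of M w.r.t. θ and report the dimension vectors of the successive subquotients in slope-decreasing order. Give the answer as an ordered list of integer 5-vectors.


Barcode: M ≅ I[1,5], I[2,2]^2, I[5,5]^3. HN layers by μ_θ (4 steps, strictly decreasing):
  μ^(1)=5; μ^(2)=4; μ^(3)=-5; μ^(4)=-9

((0, 0, 0, 0, 4); (0, 0, 1, 1, 0); (1, 1, 0, 0, 0); (0, 2, 0, 0, 0))


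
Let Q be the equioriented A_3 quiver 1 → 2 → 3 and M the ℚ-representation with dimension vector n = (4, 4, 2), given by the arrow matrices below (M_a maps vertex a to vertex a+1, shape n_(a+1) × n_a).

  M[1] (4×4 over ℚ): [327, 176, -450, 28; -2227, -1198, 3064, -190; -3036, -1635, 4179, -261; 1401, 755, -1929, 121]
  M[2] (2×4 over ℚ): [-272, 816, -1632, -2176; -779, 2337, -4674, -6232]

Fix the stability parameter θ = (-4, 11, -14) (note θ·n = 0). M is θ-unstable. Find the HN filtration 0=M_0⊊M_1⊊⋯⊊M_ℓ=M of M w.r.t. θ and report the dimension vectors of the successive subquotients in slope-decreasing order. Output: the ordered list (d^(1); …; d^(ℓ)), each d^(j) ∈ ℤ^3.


Via rank(M_{q-1}∘⋯∘M_p): M ≅ I[1,1]^2, I[1,2]^2, I[2,2], I[2,3], I[3,3].
μ_θ-semistable layers: μ^(1)=11; μ^(2)=-3/2; μ^(3)=-4; μ^(4)=-14

((0, 3, 0); (0, 1, 1); (4, 0, 0); (0, 0, 1))


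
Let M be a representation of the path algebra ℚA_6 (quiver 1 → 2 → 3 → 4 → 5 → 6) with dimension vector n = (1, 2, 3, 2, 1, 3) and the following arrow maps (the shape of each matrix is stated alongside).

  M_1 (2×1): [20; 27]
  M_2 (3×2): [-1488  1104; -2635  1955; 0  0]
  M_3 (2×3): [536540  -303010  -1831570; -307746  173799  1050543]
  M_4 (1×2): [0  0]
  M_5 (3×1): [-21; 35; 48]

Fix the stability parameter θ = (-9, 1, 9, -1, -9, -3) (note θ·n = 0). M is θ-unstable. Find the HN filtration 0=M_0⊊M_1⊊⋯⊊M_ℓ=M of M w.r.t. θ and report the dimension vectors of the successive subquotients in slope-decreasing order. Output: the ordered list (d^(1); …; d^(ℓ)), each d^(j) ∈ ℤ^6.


Via rank(M_{q-1}∘⋯∘M_p): M ≅ I[1,4], I[2,2], I[3,3]^2, I[4,4], I[5,6], I[6,6]^2.
μ_θ-semistable layers: μ^(1)=9; μ^(2)=4; μ^(3)=1; μ^(4)=-1; μ^(5)=-3; μ^(6)=-9

((0, 0, 2, 0, 0, 0); (0, 0, 1, 1, 0, 0); (0, 2, 0, 0, 0, 0); (0, 0, 0, 1, 0, 0); (0, 0, 0, 0, 0, 3); (1, 0, 0, 0, 1, 0))


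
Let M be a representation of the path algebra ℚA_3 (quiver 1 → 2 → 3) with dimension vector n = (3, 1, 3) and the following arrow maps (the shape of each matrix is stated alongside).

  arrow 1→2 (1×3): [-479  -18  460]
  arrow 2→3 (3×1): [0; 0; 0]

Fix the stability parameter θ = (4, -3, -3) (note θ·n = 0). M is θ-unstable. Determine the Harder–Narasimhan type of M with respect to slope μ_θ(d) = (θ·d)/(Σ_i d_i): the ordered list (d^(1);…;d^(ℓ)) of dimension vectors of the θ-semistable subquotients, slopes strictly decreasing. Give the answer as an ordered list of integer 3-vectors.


Barcode: M ≅ I[1,1]^2, I[1,2], I[3,3]^3. HN layers by μ_θ (3 steps, strictly decreasing):
  μ^(1)=4; μ^(2)=1/2; μ^(3)=-3

((2, 0, 0); (1, 1, 0); (0, 0, 3))


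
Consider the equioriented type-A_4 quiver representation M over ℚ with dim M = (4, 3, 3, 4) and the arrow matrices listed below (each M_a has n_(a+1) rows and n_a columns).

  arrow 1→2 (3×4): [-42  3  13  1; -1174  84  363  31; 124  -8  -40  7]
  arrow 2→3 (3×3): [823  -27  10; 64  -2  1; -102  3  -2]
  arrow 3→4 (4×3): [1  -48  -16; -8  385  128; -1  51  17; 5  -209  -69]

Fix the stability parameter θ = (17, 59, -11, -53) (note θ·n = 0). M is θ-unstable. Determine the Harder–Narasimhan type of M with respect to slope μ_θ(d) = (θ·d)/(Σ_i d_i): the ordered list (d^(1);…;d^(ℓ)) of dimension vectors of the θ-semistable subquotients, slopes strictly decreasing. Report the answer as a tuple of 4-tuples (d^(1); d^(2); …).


Interval decomposition of M: I[1,1], I[1,4]^3, I[4,4].
HN type (ℓ=3): μ^(1)=17; μ^(2)=3; μ^(3)=-53

((1, 0, 0, 0); (3, 3, 3, 3); (0, 0, 0, 1))


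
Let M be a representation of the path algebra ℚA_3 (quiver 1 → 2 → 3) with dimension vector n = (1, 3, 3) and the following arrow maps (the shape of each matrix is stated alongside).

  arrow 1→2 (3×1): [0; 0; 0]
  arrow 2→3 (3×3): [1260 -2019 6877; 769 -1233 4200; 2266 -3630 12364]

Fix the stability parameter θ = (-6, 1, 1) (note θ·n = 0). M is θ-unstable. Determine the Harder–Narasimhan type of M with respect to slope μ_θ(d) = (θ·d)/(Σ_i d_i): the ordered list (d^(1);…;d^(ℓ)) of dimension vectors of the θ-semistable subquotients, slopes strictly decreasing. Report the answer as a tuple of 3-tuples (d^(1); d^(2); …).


Via rank(M_{q-1}∘⋯∘M_p): M ≅ I[1,1], I[2,2], I[2,3]^2, I[3,3].
μ_θ-semistable layers: μ^(1)=1; μ^(2)=-6

((0, 3, 3); (1, 0, 0))


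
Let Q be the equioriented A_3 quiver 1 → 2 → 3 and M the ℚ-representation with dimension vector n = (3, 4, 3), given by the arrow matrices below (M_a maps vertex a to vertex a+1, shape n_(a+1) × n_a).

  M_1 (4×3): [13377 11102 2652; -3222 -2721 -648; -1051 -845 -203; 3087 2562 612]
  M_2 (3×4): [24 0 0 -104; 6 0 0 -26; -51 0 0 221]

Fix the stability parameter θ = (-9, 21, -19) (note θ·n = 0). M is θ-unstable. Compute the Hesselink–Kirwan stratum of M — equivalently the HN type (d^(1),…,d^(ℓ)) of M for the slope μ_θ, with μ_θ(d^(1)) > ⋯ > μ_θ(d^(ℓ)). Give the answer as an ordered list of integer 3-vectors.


Via rank(M_{q-1}∘⋯∘M_p): M ≅ I[1,2]^3, I[2,3], I[3,3]^2.
μ_θ-semistable layers: μ^(1)=21; μ^(2)=1; μ^(3)=-9; μ^(4)=-19

((0, 3, 0); (0, 1, 1); (3, 0, 0); (0, 0, 2))


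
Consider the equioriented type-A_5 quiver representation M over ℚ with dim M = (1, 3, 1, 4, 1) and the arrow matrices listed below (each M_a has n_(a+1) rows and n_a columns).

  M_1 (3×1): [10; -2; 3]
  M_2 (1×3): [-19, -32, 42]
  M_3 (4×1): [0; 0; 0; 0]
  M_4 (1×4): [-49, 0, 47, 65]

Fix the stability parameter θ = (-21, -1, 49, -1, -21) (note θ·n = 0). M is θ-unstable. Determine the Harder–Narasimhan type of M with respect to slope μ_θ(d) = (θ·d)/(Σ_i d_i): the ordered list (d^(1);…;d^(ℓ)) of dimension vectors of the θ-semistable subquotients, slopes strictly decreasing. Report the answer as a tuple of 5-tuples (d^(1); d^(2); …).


Via rank(M_{q-1}∘⋯∘M_p): M ≅ I[1,2], I[2,2], I[2,3], I[4,4]^3, I[4,5].
μ_θ-semistable layers: μ^(1)=49; μ^(2)=-1; μ^(3)=-11; μ^(4)=-21

((0, 0, 1, 0, 0); (0, 3, 0, 3, 0); (0, 0, 0, 1, 1); (1, 0, 0, 0, 0))


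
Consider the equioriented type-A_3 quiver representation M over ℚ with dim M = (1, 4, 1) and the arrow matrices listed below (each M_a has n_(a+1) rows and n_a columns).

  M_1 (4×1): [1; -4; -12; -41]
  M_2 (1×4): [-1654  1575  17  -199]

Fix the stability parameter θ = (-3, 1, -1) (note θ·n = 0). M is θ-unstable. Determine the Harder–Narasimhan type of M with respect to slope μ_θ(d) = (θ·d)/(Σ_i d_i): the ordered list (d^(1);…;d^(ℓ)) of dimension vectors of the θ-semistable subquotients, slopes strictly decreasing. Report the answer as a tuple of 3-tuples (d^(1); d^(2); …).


Barcode: M ≅ I[1,3], I[2,2]^3. HN layers by μ_θ (3 steps, strictly decreasing):
  μ^(1)=1; μ^(2)=0; μ^(3)=-3

((0, 3, 0); (0, 1, 1); (1, 0, 0))


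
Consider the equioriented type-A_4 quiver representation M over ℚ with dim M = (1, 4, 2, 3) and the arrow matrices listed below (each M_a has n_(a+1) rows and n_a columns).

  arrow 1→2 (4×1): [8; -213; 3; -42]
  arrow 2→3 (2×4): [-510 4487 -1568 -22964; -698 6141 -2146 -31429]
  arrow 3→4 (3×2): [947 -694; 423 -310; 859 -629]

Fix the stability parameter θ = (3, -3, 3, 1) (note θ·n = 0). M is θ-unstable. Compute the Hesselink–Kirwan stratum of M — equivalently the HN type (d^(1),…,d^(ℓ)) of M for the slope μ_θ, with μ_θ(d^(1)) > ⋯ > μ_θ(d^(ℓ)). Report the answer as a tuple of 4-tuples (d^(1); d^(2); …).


Barcode: M ≅ I[1,4], I[2,2]^2, I[2,4], I[4,4]. HN layers by μ_θ (4 steps, strictly decreasing):
  μ^(1)=2; μ^(2)=1; μ^(3)=0; μ^(4)=-3

((0, 0, 2, 2); (0, 0, 0, 1); (1, 1, 0, 0); (0, 3, 0, 0))


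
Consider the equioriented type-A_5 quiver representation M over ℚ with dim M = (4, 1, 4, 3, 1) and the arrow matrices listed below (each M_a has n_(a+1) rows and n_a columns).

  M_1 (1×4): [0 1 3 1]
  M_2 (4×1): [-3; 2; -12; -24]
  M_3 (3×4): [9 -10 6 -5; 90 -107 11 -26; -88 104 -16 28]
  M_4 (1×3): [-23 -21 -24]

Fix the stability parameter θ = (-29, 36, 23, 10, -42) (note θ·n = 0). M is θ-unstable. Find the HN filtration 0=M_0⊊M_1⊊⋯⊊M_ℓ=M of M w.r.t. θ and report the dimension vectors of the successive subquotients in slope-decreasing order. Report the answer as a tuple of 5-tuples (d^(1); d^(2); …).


Barcode: M ≅ I[1,1]^3, I[1,5], I[3,3], I[3,4]^2. HN layers by μ_θ (4 steps, strictly decreasing):
  μ^(1)=23; μ^(2)=33/2; μ^(3)=27/4; μ^(4)=-29

((0, 0, 1, 0, 0); (0, 0, 2, 2, 0); (0, 1, 1, 1, 1); (4, 0, 0, 0, 0))


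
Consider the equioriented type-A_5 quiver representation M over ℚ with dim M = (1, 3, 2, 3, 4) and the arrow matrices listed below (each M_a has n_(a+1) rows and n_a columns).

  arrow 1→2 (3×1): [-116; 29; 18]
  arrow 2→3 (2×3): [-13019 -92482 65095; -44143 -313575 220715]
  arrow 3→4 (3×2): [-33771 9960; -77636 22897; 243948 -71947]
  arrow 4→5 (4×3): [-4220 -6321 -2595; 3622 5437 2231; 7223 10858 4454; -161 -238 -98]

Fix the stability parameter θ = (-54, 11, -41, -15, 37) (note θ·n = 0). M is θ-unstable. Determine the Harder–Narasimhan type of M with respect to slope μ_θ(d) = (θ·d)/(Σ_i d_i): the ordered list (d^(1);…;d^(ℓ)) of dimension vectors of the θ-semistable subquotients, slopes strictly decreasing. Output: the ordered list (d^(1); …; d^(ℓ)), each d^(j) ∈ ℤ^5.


Barcode: M ≅ I[1,4], I[2,2], I[2,5], I[4,5], I[5,5]^2. HN layers by μ_θ (4 steps, strictly decreasing):
  μ^(1)=37; μ^(2)=11; μ^(3)=-15; μ^(4)=-54

((0, 0, 0, 0, 4); (0, 1, 0, 0, 0); (0, 2, 2, 3, 0); (1, 0, 0, 0, 0))


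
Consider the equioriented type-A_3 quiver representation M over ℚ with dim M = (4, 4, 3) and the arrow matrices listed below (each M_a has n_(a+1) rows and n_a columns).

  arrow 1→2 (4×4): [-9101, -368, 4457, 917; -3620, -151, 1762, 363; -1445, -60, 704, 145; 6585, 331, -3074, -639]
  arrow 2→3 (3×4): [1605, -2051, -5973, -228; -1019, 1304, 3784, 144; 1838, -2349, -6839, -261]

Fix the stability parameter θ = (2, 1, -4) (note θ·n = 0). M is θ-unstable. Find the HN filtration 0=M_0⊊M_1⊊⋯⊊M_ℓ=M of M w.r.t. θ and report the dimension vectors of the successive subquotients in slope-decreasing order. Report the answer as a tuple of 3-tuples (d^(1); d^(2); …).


Via rank(M_{q-1}∘⋯∘M_p): M ≅ I[1,2], I[1,3]^3.
μ_θ-semistable layers: μ^(1)=3/2; μ^(2)=-1/3

((1, 1, 0); (3, 3, 3))


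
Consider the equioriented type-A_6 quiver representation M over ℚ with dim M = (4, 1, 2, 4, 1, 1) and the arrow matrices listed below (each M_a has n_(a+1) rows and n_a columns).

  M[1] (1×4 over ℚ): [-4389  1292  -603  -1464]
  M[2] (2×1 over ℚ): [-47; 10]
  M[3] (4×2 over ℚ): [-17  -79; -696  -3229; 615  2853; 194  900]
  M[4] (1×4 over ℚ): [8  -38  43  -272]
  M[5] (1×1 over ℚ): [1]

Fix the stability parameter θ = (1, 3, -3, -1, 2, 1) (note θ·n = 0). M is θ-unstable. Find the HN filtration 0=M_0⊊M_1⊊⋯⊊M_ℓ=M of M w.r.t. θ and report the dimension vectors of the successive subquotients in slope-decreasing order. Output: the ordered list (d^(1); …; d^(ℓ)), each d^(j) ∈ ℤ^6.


Barcode: M ≅ I[1,1]^3, I[1,6], I[3,4], I[4,4]^2. HN layers by μ_θ (5 steps, strictly decreasing):
  μ^(1)=3/2; μ^(2)=1; μ^(3)=0; μ^(4)=-1; μ^(5)=-3

((0, 0, 0, 0, 1, 1); (3, 0, 0, 0, 0, 0); (1, 1, 1, 1, 0, 0); (0, 0, 0, 3, 0, 0); (0, 0, 1, 0, 0, 0))


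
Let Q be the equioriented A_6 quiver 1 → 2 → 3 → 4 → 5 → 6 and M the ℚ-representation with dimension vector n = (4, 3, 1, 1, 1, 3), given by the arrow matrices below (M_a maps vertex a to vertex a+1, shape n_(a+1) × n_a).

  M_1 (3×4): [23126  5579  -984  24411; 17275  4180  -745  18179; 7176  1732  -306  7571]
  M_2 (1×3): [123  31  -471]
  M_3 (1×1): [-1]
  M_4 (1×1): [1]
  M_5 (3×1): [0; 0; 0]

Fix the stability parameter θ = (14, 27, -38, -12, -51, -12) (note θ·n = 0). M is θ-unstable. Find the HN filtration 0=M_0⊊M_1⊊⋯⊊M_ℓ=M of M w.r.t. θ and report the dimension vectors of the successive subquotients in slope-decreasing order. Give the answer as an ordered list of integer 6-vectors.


Interval decomposition of M: I[1,1], I[1,2]^2, I[1,5], I[6,6]^3.
HN type (ℓ=3): μ^(1)=27; μ^(2)=14; μ^(3)=-12

((0, 2, 0, 0, 0, 0); (3, 0, 0, 0, 0, 0); (1, 1, 1, 1, 1, 3))


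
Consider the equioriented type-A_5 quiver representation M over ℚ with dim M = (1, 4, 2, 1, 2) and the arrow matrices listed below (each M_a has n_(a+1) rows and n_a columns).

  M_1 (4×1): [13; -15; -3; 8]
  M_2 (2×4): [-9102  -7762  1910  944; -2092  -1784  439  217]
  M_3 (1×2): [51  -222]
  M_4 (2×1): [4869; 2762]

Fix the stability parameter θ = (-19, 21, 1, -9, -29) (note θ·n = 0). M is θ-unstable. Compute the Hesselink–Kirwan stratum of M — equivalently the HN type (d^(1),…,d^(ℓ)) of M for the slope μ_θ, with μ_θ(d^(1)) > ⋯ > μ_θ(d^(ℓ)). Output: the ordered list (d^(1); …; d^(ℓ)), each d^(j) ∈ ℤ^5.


Interval decomposition of M: I[1,3], I[2,2]^2, I[2,5], I[5,5].
HN type (ℓ=5): μ^(1)=21; μ^(2)=11; μ^(3)=-4; μ^(4)=-19; μ^(5)=-29

((0, 2, 0, 0, 0); (0, 1, 1, 0, 0); (0, 1, 1, 1, 1); (1, 0, 0, 0, 0); (0, 0, 0, 0, 1))
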